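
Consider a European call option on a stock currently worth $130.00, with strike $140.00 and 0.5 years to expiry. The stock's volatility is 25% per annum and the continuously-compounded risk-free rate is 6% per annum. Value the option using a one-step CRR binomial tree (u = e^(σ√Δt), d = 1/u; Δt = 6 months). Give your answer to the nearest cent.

$7.96

CRR parameters: u = e^(σ√Δt) = e^(0.25·√0.5) = 1.1934, d = 1/u = 0.8380
Per-period rate: rΔt = 0.06·0.5 = 0.03, so R = e^0.03 = 1.0305
Risk-neutral probability p = (e^0.03 − 0.8380)/(1.1934 − 0.8380) = 0.1925/0.3554 = 0.5416
Terminal stock prices: S_u = 155.1, S_d = 108.9
Terminal payoffs (S − K): max(15.14, 0) = 15.14, max(-31.06, 0) = 0
Node 0 (S = 130): V_0 = e^(−0.03)·[0.5416·15.1374 + 0.4584·0.0000] = 7.9563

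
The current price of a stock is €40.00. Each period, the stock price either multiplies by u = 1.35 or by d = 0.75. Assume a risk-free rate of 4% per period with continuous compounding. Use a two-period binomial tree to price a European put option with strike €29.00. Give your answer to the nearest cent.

€1.59

Risk-neutral probability p = (e^0.04 − 0.75)/(1.35 − 0.75) = 0.2908/0.6000 = 0.4847
Terminal stock prices: S_uu = 72.9, S_ud = 40.5, S_dd = 22.5
Terminal payoffs (K − S): max(-43.9, 0) = 0, max(-11.5, 0) = 0, max(6.5, 0) = 6.5
Node u (S = 54): V_u = e^(−0.04)·[0.4847·0.0000 + 0.5153·0.0000] = 0.0000
Node d (S = 30): V_d = e^(−0.04)·[0.4847·0.0000 + 0.5153·6.5000] = 3.2182
Node 0 (S = 40): V_0 = e^(−0.04)·[0.4847·0.0000 + 0.5153·3.2182] = 1.5934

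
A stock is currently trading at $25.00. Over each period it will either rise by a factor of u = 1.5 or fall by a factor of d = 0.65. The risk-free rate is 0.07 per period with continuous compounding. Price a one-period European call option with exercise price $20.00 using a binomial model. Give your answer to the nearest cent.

Risk-neutral probability p = (e^0.07 − 0.65)/(1.5 − 0.65) = 0.4225/0.8500 = 0.4971
Terminal stock prices: S_u = 37.5, S_d = 16.25
Terminal payoffs (S − K): max(17.5, 0) = 17.5, max(-3.75, 0) = 0
Node 0 (S = 25): V_0 = e^(−0.07)·[0.4971·17.5000 + 0.5029·0.0000] = 8.1106

$8.11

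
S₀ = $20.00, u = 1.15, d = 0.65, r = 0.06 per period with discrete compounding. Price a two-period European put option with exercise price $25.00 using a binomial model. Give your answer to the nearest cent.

Risk-neutral probability p = (1 + 0.06 − 0.65)/(1.15 − 0.65) = 0.4100/0.5000 = 0.8200
Terminal stock prices: S_uu = 26.45, S_ud = 14.95, S_dd = 8.45
Terminal payoffs (K − S): max(-1.45, 0) = 0, max(10.05, 0) = 10.05, max(16.55, 0) = 16.55
Node u (S = 23): V_u = 1/1.06·[0.8200·0.0000 + 0.1800·10.0500] = 1.7066
Node d (S = 13): V_d = 1/1.06·[0.8200·10.0500 + 0.1800·16.5500] = 10.5849
Node 0 (S = 20): V_0 = 1/1.06·[0.8200·1.7066 + 0.1800·10.5849] = 3.1176

$3.12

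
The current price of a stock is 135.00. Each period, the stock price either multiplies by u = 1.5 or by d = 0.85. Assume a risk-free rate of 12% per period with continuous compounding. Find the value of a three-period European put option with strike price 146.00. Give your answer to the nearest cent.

8.28

Risk-neutral probability p = (e^0.12 − 0.85)/(1.5 − 0.85) = 0.2775/0.6500 = 0.4269
Terminal stock prices: S_uuu = 455.6, S_uud = 258.2, S_udd = 146.3, S_ddd = 82.91
Terminal payoffs (K − S): max(-309.6, 0) = 0, max(-112.2, 0) = 0, max(-0.3062, 0) = 0, max(63.09, 0) = 63.09
Node uu (S = 303.8): V_uu = e^(−0.12)·[0.4269·0.0000 + 0.5731·0.0000] = 0.0000
Node ud (S = 172.1): V_ud = e^(−0.12)·[0.4269·0.0000 + 0.5731·0.0000] = 0.0000
Node dd (S = 97.54): V_dd = e^(−0.12)·[0.4269·0.0000 + 0.5731·63.0931] = 32.0688
Node u (S = 202.5): V_u = e^(−0.12)·[0.4269·0.0000 + 0.5731·0.0000] = 0.0000
Node d (S = 114.8): V_d = e^(−0.12)·[0.4269·0.0000 + 0.5731·32.0688] = 16.2999
Node 0 (S = 135): V_0 = e^(−0.12)·[0.4269·0.0000 + 0.5731·16.2999] = 8.2849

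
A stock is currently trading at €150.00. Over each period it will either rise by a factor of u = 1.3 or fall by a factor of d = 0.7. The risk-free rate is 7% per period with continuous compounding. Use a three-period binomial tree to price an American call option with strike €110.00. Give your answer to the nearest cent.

€66.56

Risk-neutral probability p = (e^0.07 − 0.7)/(1.3 − 0.7) = 0.3725/0.6000 = 0.6208
Terminal stock prices: S_uuu = 329.6, S_uud = 177.5, S_udd = 95.55, S_ddd = 51.45
Terminal payoffs (S − K): max(219.6, 0) = 219.6, max(67.45, 0) = 67.45, max(-14.45, 0) = 0, max(-58.55, 0) = 0
Node uu (S = 253.5): continuation = e^(−0.07)·[0.6208·219.5500 + 0.3792·67.4500] = 150.9367; exercise value = 143.5000 ≤ continuation, so V_uu = 150.9367
Node ud (S = 136.5): continuation = e^(−0.07)·[0.6208·67.4500 + 0.3792·0.0000] = 39.0450; exercise value = 26.5000 ≤ continuation, so V_ud = 39.0450
Node dd (S = 73.5): continuation = e^(−0.07)·[0.6208·0.0000 + 0.3792·0.0000] = 0.0000; exercise value = 0.0000 ≤ continuation, so V_dd = 0.0000
Node u (S = 195): continuation = e^(−0.07)·[0.6208·150.9367 + 0.3792·39.0450] = 101.1765; exercise value = 85.0000 ≤ continuation, so V_u = 101.1765
Node d (S = 105): continuation = e^(−0.07)·[0.6208·39.0450 + 0.3792·0.0000] = 22.6022; exercise value = 0.0000 ≤ continuation, so V_d = 22.6022
Node 0 (S = 150): continuation = e^(−0.07)·[0.6208·101.1765 + 0.3792·22.6022] = 66.5587; exercise value = 40.0000 ≤ continuation, so V_0 = 66.5587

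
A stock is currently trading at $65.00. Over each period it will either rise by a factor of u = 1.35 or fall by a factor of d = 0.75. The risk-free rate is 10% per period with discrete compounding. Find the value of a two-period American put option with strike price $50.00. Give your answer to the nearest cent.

$1.93

Risk-neutral probability p = (1 + 0.1 − 0.75)/(1.35 − 0.75) = 0.3500/0.6000 = 0.5833
Terminal stock prices: S_uu = 118.5, S_ud = 65.81, S_dd = 36.56
Terminal payoffs (K − S): max(-68.46, 0) = 0, max(-15.81, 0) = 0, max(13.44, 0) = 13.44
Node u (S = 87.75): continuation = 1/1.1·[0.5833·0.0000 + 0.4167·0.0000] = 0.0000; exercise value = 0.0000 ≤ continuation, so V_u = 0.0000
Node d (S = 48.75): continuation = 1/1.1·[0.5833·0.0000 + 0.4167·13.4375] = 5.0900; exercise value = 1.2500 ≤ continuation, so V_d = 5.0900
Node 0 (S = 65): continuation = 1/1.1·[0.5833·0.0000 + 0.4167·5.0900] = 1.9280; exercise value = 0.0000 ≤ continuation, so V_0 = 1.9280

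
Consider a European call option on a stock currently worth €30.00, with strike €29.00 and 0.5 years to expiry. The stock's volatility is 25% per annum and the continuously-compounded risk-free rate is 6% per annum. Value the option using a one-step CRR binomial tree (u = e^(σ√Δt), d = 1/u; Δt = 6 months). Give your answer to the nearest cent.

CRR parameters: u = e^(σ√Δt) = e^(0.25·√0.5) = 1.1934, d = 1/u = 0.8380
Per-period rate: rΔt = 0.06·0.5 = 0.03, so R = e^0.03 = 1.0305
Risk-neutral probability p = (e^0.03 − 0.8380)/(1.1934 − 0.8380) = 0.1925/0.3554 = 0.5416
Terminal stock prices: S_u = 35.8, S_d = 25.14
Terminal payoffs (S − K): max(6.801, 0) = 6.801, max(-3.861, 0) = 0
Node 0 (S = 30): V_0 = e^(−0.03)·[0.5416·6.8009 + 0.4584·0.0000] = 3.5746

€3.57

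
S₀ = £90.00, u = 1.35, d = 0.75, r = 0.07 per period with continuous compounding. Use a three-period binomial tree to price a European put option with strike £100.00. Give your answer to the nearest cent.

£13.82

Risk-neutral probability p = (e^0.07 − 0.75)/(1.35 − 0.75) = 0.3225/0.6000 = 0.5375
Terminal stock prices: S_uuu = 221.4, S_uud = 123, S_udd = 68.34, S_ddd = 37.97
Terminal payoffs (K − S): max(-121.4, 0) = 0, max(-23.02, 0) = 0, max(31.66, 0) = 31.66, max(62.03, 0) = 62.03
Node uu (S = 164): V_uu = e^(−0.07)·[0.5375·0.0000 + 0.4625·0.0000] = 0.0000
Node ud (S = 91.13): V_ud = e^(−0.07)·[0.5375·0.0000 + 0.4625·31.6562] = 13.6508
Node dd (S = 50.62): V_dd = e^(−0.07)·[0.5375·31.6562 + 0.4625·62.0312] = 42.6144
Node u (S = 121.5): V_u = e^(−0.07)·[0.5375·0.0000 + 0.4625·13.6508] = 5.8865
Node d (S = 67.5): V_d = e^(−0.07)·[0.5375·13.6508 + 0.4625·42.6144] = 25.2176
Node 0 (S = 90): V_0 = e^(−0.07)·[0.5375·5.8865 + 0.4625·25.2176] = 13.8245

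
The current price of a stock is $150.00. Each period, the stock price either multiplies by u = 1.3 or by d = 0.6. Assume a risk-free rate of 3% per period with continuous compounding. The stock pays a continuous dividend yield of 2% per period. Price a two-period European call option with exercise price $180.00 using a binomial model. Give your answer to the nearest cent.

Per-period risk-free factor R = e^0.03 = 1.0305; dividend-adjusted growth = e^(0.03−0.02) = 1.0101.
Risk-neutral probability p = (1.0101 − 0.6)/(1.3 − 0.6) = 0.4101/0.7000 = 0.5858
Terminal stock prices: S_uu = 253.5, S_ud = 117, S_dd = 54
Terminal payoffs (S − K): max(73.5, 0) = 73.5, max(-63, 0) = 0, max(-126, 0) = 0
Node u (S = 195): V_u = e^(−0.03)·[0.5858·73.5000 + 0.4142·0.0000] = 41.7828
Node d (S = 90): V_d = e^(−0.03)·[0.5858·0.0000 + 0.4142·0.0000] = 0.0000
Node 0 (S = 150): V_0 = e^(−0.03)·[0.5858·41.7828 + 0.4142·0.0000] = 23.7524

$23.75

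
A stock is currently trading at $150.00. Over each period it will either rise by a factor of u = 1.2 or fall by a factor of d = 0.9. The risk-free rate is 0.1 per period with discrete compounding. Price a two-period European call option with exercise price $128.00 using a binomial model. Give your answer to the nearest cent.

Risk-neutral probability p = (1 + 0.1 − 0.9)/(1.2 − 0.9) = 0.2000/0.3000 = 0.6667
Terminal stock prices: S_uu = 216, S_ud = 162, S_dd = 121.5
Terminal payoffs (S − K): max(88, 0) = 88, max(34, 0) = 34, max(-6.5, 0) = 0
Node u (S = 180): V_u = 1/1.1·[0.6667·88.0000 + 0.3333·34.0000] = 63.6364
Node d (S = 135): V_d = 1/1.1·[0.6667·34.0000 + 0.3333·0.0000] = 20.6061
Node 0 (S = 150): V_0 = 1/1.1·[0.6667·63.6364 + 0.3333·20.6061] = 44.8118

$44.81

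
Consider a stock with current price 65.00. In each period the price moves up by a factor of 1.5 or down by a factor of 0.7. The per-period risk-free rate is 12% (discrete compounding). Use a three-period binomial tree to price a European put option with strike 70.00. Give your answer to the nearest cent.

Risk-neutral probability p = (1 + 0.12 − 0.7)/(1.5 − 0.7) = 0.4200/0.8000 = 0.5250
Terminal stock prices: S_uuu = 219.4, S_uud = 102.4, S_udd = 47.77, S_ddd = 22.29
Terminal payoffs (K − S): max(-149.4, 0) = 0, max(-32.38, 0) = 0, max(22.23, 0) = 22.23, max(47.71, 0) = 47.71
Node uu (S = 146.2): V_uu = 1/1.12·[0.5250·0.0000 + 0.4750·0.0000] = 0.0000
Node ud (S = 68.25): V_ud = 1/1.12·[0.5250·0.0000 + 0.4750·22.2250] = 9.4258
Node dd (S = 31.85): V_dd = 1/1.12·[0.5250·22.2250 + 0.4750·47.7050] = 30.6500
Node u (S = 97.5): V_u = 1/1.12·[0.5250·0.0000 + 0.4750·9.4258] = 3.9975
Node d (S = 45.5): V_d = 1/1.12·[0.5250·9.4258 + 0.4750·30.6500] = 17.4172
Node 0 (S = 65): V_0 = 1/1.12·[0.5250·3.9975 + 0.4750·17.4172] = 9.2606

9.26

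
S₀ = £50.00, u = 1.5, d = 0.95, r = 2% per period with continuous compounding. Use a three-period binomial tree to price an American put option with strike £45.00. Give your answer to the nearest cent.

£1.33

Risk-neutral probability p = (e^0.02 − 0.95)/(1.5 − 0.95) = 0.0702/0.5500 = 0.1276
Terminal stock prices: S_uuu = 168.8, S_uud = 106.9, S_udd = 67.69, S_ddd = 42.87
Terminal payoffs (K − S): max(-123.8, 0) = 0, max(-61.88, 0) = 0, max(-22.69, 0) = 0, max(2.131, 0) = 2.131
Node uu (S = 112.5): continuation = e^(−0.02)·[0.1276·0.0000 + 0.8724·0.0000] = 0.0000; exercise value = 0.0000 ≤ continuation, so V_uu = 0.0000
Node ud (S = 71.25): continuation = e^(−0.02)·[0.1276·0.0000 + 0.8724·0.0000] = 0.0000; exercise value = 0.0000 ≤ continuation, so V_ud = 0.0000
Node dd (S = 45.12): continuation = e^(−0.02)·[0.1276·0.0000 + 0.8724·2.1313] = 1.8224; exercise value = 0.0000 ≤ continuation, so V_dd = 1.8224
Node u (S = 75): continuation = e^(−0.02)·[0.1276·0.0000 + 0.8724·0.0000] = 0.0000; exercise value = 0.0000 ≤ continuation, so V_u = 0.0000
Node d (S = 47.5): continuation = e^(−0.02)·[0.1276·0.0000 + 0.8724·1.8224] = 1.5583; exercise value = 0.0000 ≤ continuation, so V_d = 1.5583
Node 0 (S = 50): continuation = e^(−0.02)·[0.1276·0.0000 + 0.8724·1.5583] = 1.3325; exercise value = 0.0000 ≤ continuation, so V_0 = 1.3325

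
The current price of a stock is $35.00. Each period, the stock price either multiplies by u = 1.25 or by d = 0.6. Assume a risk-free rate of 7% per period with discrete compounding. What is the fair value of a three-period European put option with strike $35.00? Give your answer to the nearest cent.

Risk-neutral probability p = (1 + 0.07 − 0.6)/(1.25 − 0.6) = 0.4700/0.6500 = 0.7231
Terminal stock prices: S_uuu = 68.36, S_uud = 32.81, S_udd = 15.75, S_ddd = 7.56
Terminal payoffs (K − S): max(-33.36, 0) = 0, max(2.188, 0) = 2.188, max(19.25, 0) = 19.25, max(27.44, 0) = 27.44
Node uu (S = 54.69): V_uu = 1/1.07·[0.7231·0.0000 + 0.2769·2.1875] = 0.5661
Node ud (S = 26.25): V_ud = 1/1.07·[0.7231·2.1875 + 0.2769·19.2500] = 6.4603
Node dd (S = 12.6): V_dd = 1/1.07·[0.7231·19.2500 + 0.2769·27.4400] = 20.1103
Node u (S = 43.75): V_u = 1/1.07·[0.7231·0.5661 + 0.2769·6.4603] = 2.0545
Node d (S = 21): V_d = 1/1.07·[0.7231·6.4603 + 0.2769·20.1103] = 9.5704
Node 0 (S = 35): V_0 = 1/1.07·[0.7231·2.0545 + 0.2769·9.5704] = 3.8653

$3.87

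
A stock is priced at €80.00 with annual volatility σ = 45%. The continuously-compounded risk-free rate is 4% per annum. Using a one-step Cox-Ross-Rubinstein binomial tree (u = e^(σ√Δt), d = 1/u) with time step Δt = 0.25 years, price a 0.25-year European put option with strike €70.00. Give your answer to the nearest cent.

€3.23

CRR parameters: u = e^(σ√Δt) = e^(0.45·√0.25) = 1.2523, d = 1/u = 0.7985
Per-period rate: rΔt = 0.04·0.25 = 0.01, so R = e^0.01 = 1.0101
Risk-neutral probability p = (e^0.01 − 0.7985)/(1.2523 − 0.7985) = 0.2115/0.4538 = 0.4661
Terminal stock prices: S_u = 100.2, S_d = 63.88
Terminal payoffs (K − S): max(-30.19, 0) = 0, max(6.119, 0) = 6.119
Node 0 (S = 80): V_0 = e^(−0.01)·[0.4661·0.0000 + 0.5339·6.1187] = 3.2341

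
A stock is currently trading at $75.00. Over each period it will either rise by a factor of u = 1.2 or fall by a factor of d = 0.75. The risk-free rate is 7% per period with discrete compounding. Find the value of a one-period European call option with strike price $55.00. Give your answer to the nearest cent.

Risk-neutral probability p = (1 + 0.07 − 0.75)/(1.2 − 0.75) = 0.3200/0.4500 = 0.7111
Terminal stock prices: S_u = 90, S_d = 56.25
Terminal payoffs (S − K): max(35, 0) = 35, max(1.25, 0) = 1.25
Node 0 (S = 75): V_0 = 1/1.07·[0.7111·35.0000 + 0.2889·1.2500] = 23.5981

$23.60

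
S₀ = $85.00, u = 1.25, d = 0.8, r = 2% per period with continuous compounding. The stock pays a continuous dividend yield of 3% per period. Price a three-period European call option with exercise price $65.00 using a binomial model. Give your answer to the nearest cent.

$20.37

Per-period risk-free factor R = e^0.02 = 1.0202; dividend-adjusted growth = e^(0.02−0.03) = 0.9900.
Risk-neutral probability p = (0.9900 − 0.8)/(1.25 − 0.8) = 0.1900/0.4500 = 0.4223
Terminal stock prices: S_uuu = 166, S_uud = 106.2, S_udd = 68, S_ddd = 43.52
Terminal payoffs (S − K): max(101, 0) = 101, max(41.25, 0) = 41.25, max(3, 0) = 3, max(-21.48, 0) = 0
Node uu (S = 132.8): V_uu = e^(−0.02)·[0.4223·101.0156 + 0.5777·41.2500] = 65.1744
Node ud (S = 85): V_ud = e^(−0.02)·[0.4223·41.2500 + 0.5777·3.0000] = 18.7750
Node dd (S = 54.4): V_dd = e^(−0.02)·[0.4223·3.0000 + 0.5777·0.0000] = 1.2419
Node u (S = 106.2): V_u = e^(−0.02)·[0.4223·65.1744 + 0.5777·18.7750] = 37.6112
Node d (S = 68): V_d = e^(−0.02)·[0.4223·18.7750 + 0.5777·1.2419] = 8.4755
Node 0 (S = 85): V_0 = e^(−0.02)·[0.4223·37.6112 + 0.5777·8.4755] = 20.3690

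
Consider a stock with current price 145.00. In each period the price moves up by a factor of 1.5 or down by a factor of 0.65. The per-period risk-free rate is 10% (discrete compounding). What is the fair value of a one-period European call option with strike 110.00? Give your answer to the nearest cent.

51.74

Risk-neutral probability p = (1 + 0.1 − 0.65)/(1.5 − 0.65) = 0.4500/0.8500 = 0.5294
Terminal stock prices: S_u = 217.5, S_d = 94.25
Terminal payoffs (S − K): max(107.5, 0) = 107.5, max(-15.75, 0) = 0
Node 0 (S = 145): V_0 = 1/1.1·[0.5294·107.5000 + 0.4706·0.0000] = 51.7380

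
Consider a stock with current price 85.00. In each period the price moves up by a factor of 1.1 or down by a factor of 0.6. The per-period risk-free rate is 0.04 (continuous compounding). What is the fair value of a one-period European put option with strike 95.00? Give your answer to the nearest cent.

6.27

Risk-neutral probability p = (e^0.04 − 0.6)/(1.1 − 0.6) = 0.4408/0.5000 = 0.8816
Terminal stock prices: S_u = 93.5, S_d = 51
Terminal payoffs (K − S): max(1.5, 0) = 1.5, max(44, 0) = 44
Node 0 (S = 85): V_0 = e^(−0.04)·[0.8816·1.5000 + 0.1184·44.0000] = 6.2750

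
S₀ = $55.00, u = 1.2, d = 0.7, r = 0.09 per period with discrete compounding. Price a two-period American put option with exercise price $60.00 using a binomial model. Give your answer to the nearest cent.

$6.33

Risk-neutral probability p = (1 + 0.09 − 0.7)/(1.2 − 0.7) = 0.3900/0.5000 = 0.7800
Terminal stock prices: S_uu = 79.2, S_ud = 46.2, S_dd = 26.95
Terminal payoffs (K − S): max(-19.2, 0) = 0, max(13.8, 0) = 13.8, max(33.05, 0) = 33.05
Node u (S = 66): continuation = 1/1.09·[0.7800·0.0000 + 0.2200·13.8000] = 2.7853; exercise value = 0.0000 ≤ continuation, so V_u = 2.7853
Node d (S = 38.5): continuation = 1/1.09·[0.7800·13.8000 + 0.2200·33.0500] = 16.5459; exercise value = 21.5000 > continuation, so V_d = 21.5000 (exercise)
Node 0 (S = 55): continuation = 1/1.09·[0.7800·2.7853 + 0.2200·21.5000] = 6.3326; exercise value = 5.0000 ≤ continuation, so V_0 = 6.3326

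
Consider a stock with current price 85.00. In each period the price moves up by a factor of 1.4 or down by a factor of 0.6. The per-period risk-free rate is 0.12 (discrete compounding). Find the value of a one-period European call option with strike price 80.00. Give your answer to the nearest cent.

Risk-neutral probability p = (1 + 0.12 − 0.6)/(1.4 − 0.6) = 0.5200/0.8000 = 0.6500
Terminal stock prices: S_u = 119, S_d = 51
Terminal payoffs (S − K): max(39, 0) = 39, max(-29, 0) = 0
Node 0 (S = 85): V_0 = 1/1.12·[0.6500·39.0000 + 0.3500·0.0000] = 22.6339

22.63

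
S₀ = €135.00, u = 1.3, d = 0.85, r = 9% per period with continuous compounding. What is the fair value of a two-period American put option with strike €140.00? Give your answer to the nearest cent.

Risk-neutral probability p = (e^0.09 − 0.85)/(1.3 − 0.85) = 0.2442/0.4500 = 0.5426
Terminal stock prices: S_uu = 228.2, S_ud = 149.2, S_dd = 97.54
Terminal payoffs (K − S): max(-88.15, 0) = 0, max(-9.175, 0) = 0, max(42.46, 0) = 42.46
Node u (S = 175.5): continuation = e^(−0.09)·[0.5426·0.0000 + 0.4574·0.0000] = 0.0000; exercise value = 0.0000 ≤ continuation, so V_u = 0.0000
Node d (S = 114.8): continuation = e^(−0.09)·[0.5426·0.0000 + 0.4574·42.4625] = 17.7503; exercise value = 25.2500 > continuation, so V_d = 25.2500 (exercise)
Node 0 (S = 135): continuation = e^(−0.09)·[0.5426·0.0000 + 0.4574·25.2500] = 10.5551; exercise value = 5.0000 ≤ continuation, so V_0 = 10.5551

€10.56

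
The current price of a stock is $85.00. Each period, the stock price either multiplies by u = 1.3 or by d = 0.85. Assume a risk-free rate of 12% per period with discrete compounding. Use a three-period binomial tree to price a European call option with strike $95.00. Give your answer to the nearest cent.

$22.44

Risk-neutral probability p = (1 + 0.12 − 0.85)/(1.3 − 0.85) = 0.2700/0.4500 = 0.6000
Terminal stock prices: S_uuu = 186.7, S_uud = 122.1, S_udd = 79.84, S_ddd = 52.2
Terminal payoffs (S − K): max(91.75, 0) = 91.75, max(27.1, 0) = 27.1, max(-15.16, 0) = 0, max(-42.8, 0) = 0
Node uu (S = 143.7): V_uu = 1/1.12·[0.6000·91.7450 + 0.4000·27.1025] = 58.8286
Node ud (S = 93.92): V_ud = 1/1.12·[0.6000·27.1025 + 0.4000·0.0000] = 14.5192
Node dd (S = 61.41): V_dd = 1/1.12·[0.6000·0.0000 + 0.4000·0.0000] = 0.0000
Node u (S = 110.5): V_u = 1/1.12·[0.6000·58.8286 + 0.4000·14.5192] = 36.7007
Node d (S = 72.25): V_d = 1/1.12·[0.6000·14.5192 + 0.4000·0.0000] = 7.7781
Node 0 (S = 85): V_0 = 1/1.12·[0.6000·36.7007 + 0.4000·7.7781] = 22.4390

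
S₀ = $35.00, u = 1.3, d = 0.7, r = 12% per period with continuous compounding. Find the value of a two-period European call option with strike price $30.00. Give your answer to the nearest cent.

$12.24

Risk-neutral probability p = (e^0.12 − 0.7)/(1.3 − 0.7) = 0.4275/0.6000 = 0.7125
Terminal stock prices: S_uu = 59.15, S_ud = 31.85, S_dd = 17.15
Terminal payoffs (S − K): max(29.15, 0) = 29.15, max(1.85, 0) = 1.85, max(-12.85, 0) = 0
Node u (S = 45.5): V_u = e^(−0.12)·[0.7125·29.1500 + 0.2875·1.8500] = 18.8924
Node d (S = 24.5): V_d = e^(−0.12)·[0.7125·1.8500 + 0.2875·0.0000] = 1.1691
Node 0 (S = 35): V_0 = e^(−0.12)·[0.7125·18.8924 + 0.2875·1.1691] = 12.2367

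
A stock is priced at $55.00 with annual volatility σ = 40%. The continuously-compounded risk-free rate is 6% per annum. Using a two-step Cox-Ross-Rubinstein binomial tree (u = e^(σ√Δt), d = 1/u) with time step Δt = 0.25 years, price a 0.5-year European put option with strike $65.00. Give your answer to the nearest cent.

$12.01

CRR parameters: u = e^(σ√Δt) = e^(0.4·√0.25) = 1.2214, d = 1/u = 0.8187
Per-period rate: rΔt = 0.06·0.25 = 0.015, so R = e^0.015 = 1.0151
Risk-neutral probability p = (e^0.015 − 0.8187)/(1.2214 − 0.8187) = 0.1964/0.4027 = 0.4877
Terminal stock prices: S_uu = 82.05, S_ud = 55, S_dd = 36.87
Terminal payoffs (K − S): max(-17.05, 0) = 0, max(10, 0) = 10, max(28.13, 0) = 28.13
Node u (S = 67.18): V_u = e^(−0.015)·[0.4877·0.0000 + 0.5123·10.0000] = 5.0467
Node d (S = 45.03): V_d = e^(−0.015)·[0.4877·10.0000 + 0.5123·28.1324] = 19.0021
Node 0 (S = 55): V_0 = e^(−0.015)·[0.4877·5.0467 + 0.5123·19.0021] = 12.0145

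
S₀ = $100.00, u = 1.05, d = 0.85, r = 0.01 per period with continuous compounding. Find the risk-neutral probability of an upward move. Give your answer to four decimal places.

Risk-neutral probability p = (e^0.01 − 0.85)/(1.05 − 0.85) = 0.1601/0.2000 = 0.8003

p = 0.8003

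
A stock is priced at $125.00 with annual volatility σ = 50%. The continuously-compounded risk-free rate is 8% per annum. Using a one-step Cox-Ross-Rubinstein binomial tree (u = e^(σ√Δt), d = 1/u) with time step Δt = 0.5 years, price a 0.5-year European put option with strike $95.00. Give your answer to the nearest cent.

CRR parameters: u = e^(σ√Δt) = e^(0.5·√0.5) = 1.4241, d = 1/u = 0.7022
Per-period rate: rΔt = 0.08·0.5 = 0.04, so R = e^0.04 = 1.0408
Risk-neutral probability p = (e^0.04 − 0.7022)/(1.4241 − 0.7022) = 0.3386/0.7219 = 0.4691
Terminal stock prices: S_u = 178, S_d = 87.77
Terminal payoffs (K − S): max(-83.01, 0) = 0, max(7.226, 0) = 7.226
Node 0 (S = 125): V_0 = e^(−0.04)·[0.4691·0.0000 + 0.5309·7.2264] = 3.6864

$3.69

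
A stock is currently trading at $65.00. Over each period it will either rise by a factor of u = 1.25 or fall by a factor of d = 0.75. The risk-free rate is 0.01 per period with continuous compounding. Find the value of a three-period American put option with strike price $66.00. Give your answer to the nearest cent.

Risk-neutral probability p = (e^0.01 − 0.75)/(1.25 − 0.75) = 0.2601/0.5000 = 0.5201
Terminal stock prices: S_uuu = 127, S_uud = 76.17, S_udd = 45.7, S_ddd = 27.42
Terminal payoffs (K − S): max(-60.95, 0) = 0, max(-10.17, 0) = 0, max(20.3, 0) = 20.3, max(38.58, 0) = 38.58
Node uu (S = 101.6): continuation = e^(−0.01)·[0.5201·0.0000 + 0.4799·0.0000] = 0.0000; exercise value = 0.0000 ≤ continuation, so V_uu = 0.0000
Node ud (S = 60.94): continuation = e^(−0.01)·[0.5201·0.0000 + 0.4799·20.2969] = 9.6435; exercise value = 5.0625 ≤ continuation, so V_ud = 9.6435
Node dd (S = 36.56): continuation = e^(−0.01)·[0.5201·20.2969 + 0.4799·38.5781] = 28.7808; exercise value = 29.4375 > continuation, so V_dd = 29.4375 (exercise)
Node u (S = 81.25): continuation = e^(−0.01)·[0.5201·0.0000 + 0.4799·9.6435] = 4.5819; exercise value = 0.0000 ≤ continuation, so V_u = 4.5819
Node d (S = 48.75): continuation = e^(−0.01)·[0.5201·9.6435 + 0.4799·29.4375] = 18.9522; exercise value = 17.2500 ≤ continuation, so V_d = 18.9522
Node 0 (S = 65): continuation = e^(−0.01)·[0.5201·4.5819 + 0.4799·18.9522] = 11.3640; exercise value = 1.0000 ≤ continuation, so V_0 = 11.3640

$11.36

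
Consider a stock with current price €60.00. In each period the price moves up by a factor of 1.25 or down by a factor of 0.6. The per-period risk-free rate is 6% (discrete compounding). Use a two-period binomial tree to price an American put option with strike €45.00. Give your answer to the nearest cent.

Risk-neutral probability p = (1 + 0.06 − 0.6)/(1.25 − 0.6) = 0.4600/0.6500 = 0.7077
Terminal stock prices: S_uu = 93.75, S_ud = 45, S_dd = 21.6
Terminal payoffs (K − S): max(-48.75, 0) = 0, max(0, 0) = 0, max(23.4, 0) = 23.4
Node u (S = 75): continuation = 1/1.06·[0.7077·0.0000 + 0.2923·0.0000] = 0.0000; exercise value = 0.0000 ≤ continuation, so V_u = 0.0000
Node d (S = 36): continuation = 1/1.06·[0.7077·0.0000 + 0.2923·23.4000] = 6.4528; exercise value = 9.0000 > continuation, so V_d = 9.0000 (exercise)
Node 0 (S = 60): continuation = 1/1.06·[0.7077·0.0000 + 0.2923·9.0000] = 2.4819; exercise value = 0.0000 ≤ continuation, so V_0 = 2.4819

€2.48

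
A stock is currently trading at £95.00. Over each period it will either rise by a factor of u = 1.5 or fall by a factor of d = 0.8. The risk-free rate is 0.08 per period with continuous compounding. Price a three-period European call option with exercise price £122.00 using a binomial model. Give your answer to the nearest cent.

£21.63

Risk-neutral probability p = (e^0.08 − 0.8)/(1.5 − 0.8) = 0.2833/0.7000 = 0.4047
Terminal stock prices: S_uuu = 320.6, S_uud = 171, S_udd = 91.2, S_ddd = 48.64
Terminal payoffs (S − K): max(198.6, 0) = 198.6, max(49, 0) = 49, max(-30.8, 0) = 0, max(-73.36, 0) = 0
Node uu (S = 213.8): V_uu = e^(−0.08)·[0.4047·198.6250 + 0.5953·49.0000] = 101.1298
Node ud (S = 114): V_ud = e^(−0.08)·[0.4047·49.0000 + 0.5953·0.0000] = 18.3055
Node dd (S = 60.8): V_dd = e^(−0.08)·[0.4047·0.0000 + 0.5953·0.0000] = 0.0000
Node u (S = 142.5): V_u = e^(−0.08)·[0.4047·101.1298 + 0.5953·18.3055] = 47.8397
Node d (S = 76): V_d = e^(−0.08)·[0.4047·18.3055 + 0.5953·0.0000] = 6.8386
Node 0 (S = 95): V_0 = e^(−0.08)·[0.4047·47.8397 + 0.5953·6.8386] = 21.6301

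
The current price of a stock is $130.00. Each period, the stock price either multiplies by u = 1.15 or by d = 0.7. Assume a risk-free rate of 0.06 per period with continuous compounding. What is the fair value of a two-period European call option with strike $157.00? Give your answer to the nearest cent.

$8.56

Risk-neutral probability p = (e^0.06 − 0.7)/(1.15 − 0.7) = 0.3618/0.4500 = 0.8041
Terminal stock prices: S_uu = 171.9, S_ud = 104.6, S_dd = 63.7
Terminal payoffs (S − K): max(14.92, 0) = 14.92, max(-52.35, 0) = 0, max(-93.3, 0) = 0
Node u (S = 149.5): V_u = e^(−0.06)·[0.8041·14.9250 + 0.1959·0.0000] = 11.3020
Node d (S = 91): V_d = e^(−0.06)·[0.8041·0.0000 + 0.1959·0.0000] = 0.0000
Node 0 (S = 130): V_0 = e^(−0.06)·[0.8041·11.3020 + 0.1959·0.0000] = 8.5585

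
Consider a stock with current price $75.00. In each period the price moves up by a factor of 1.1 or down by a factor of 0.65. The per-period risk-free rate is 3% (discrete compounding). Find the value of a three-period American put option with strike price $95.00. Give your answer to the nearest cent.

$20.00

Risk-neutral probability p = (1 + 0.03 − 0.65)/(1.1 − 0.65) = 0.3800/0.4500 = 0.8444
Terminal stock prices: S_uuu = 99.83, S_uud = 58.99, S_udd = 34.86, S_ddd = 20.6
Terminal payoffs (K − S): max(-4.825, 0) = 0, max(36.01, 0) = 36.01, max(60.14, 0) = 60.14, max(74.4, 0) = 74.4
Node uu (S = 90.75): continuation = 1/1.03·[0.8444·0.0000 + 0.1556·36.0125] = 5.4388; exercise value = 4.2500 ≤ continuation, so V_uu = 5.4388
Node ud (S = 53.62): continuation = 1/1.03·[0.8444·36.0125 + 0.1556·60.1437] = 38.6080; exercise value = 41.3750 > continuation, so V_ud = 41.3750 (exercise)
Node dd (S = 31.69): continuation = 1/1.03·[0.8444·60.1437 + 0.1556·74.4031] = 60.5455; exercise value = 63.3125 > continuation, so V_dd = 63.3125 (exercise)
Node u (S = 82.5): continuation = 1/1.03·[0.8444·5.4388 + 0.1556·41.3750] = 10.7076; exercise value = 12.5000 > continuation, so V_u = 12.5000 (exercise)
Node d (S = 48.75): continuation = 1/1.03·[0.8444·41.3750 + 0.1556·63.3125] = 43.4830; exercise value = 46.2500 > continuation, so V_d = 46.2500 (exercise)
Node 0 (S = 75): continuation = 1/1.03·[0.8444·12.5000 + 0.1556·46.2500] = 17.2330; exercise value = 20.0000 > continuation, so V_0 = 20.0000 (exercise)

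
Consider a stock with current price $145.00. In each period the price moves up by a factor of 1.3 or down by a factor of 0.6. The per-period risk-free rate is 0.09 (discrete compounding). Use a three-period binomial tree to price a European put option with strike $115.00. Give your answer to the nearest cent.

$8.62

Risk-neutral probability p = (1 + 0.09 − 0.6)/(1.3 − 0.6) = 0.4900/0.7000 = 0.7000
Terminal stock prices: S_uuu = 318.6, S_uud = 147, S_udd = 67.86, S_ddd = 31.32
Terminal payoffs (K − S): max(-203.6, 0) = 0, max(-32.03, 0) = 0, max(47.14, 0) = 47.14, max(83.68, 0) = 83.68
Node uu (S = 245.1): V_uu = 1/1.09·[0.7000·0.0000 + 0.3000·0.0000] = 0.0000
Node ud (S = 113.1): V_ud = 1/1.09·[0.7000·0.0000 + 0.3000·47.1400] = 12.9743
Node dd (S = 52.2): V_dd = 1/1.09·[0.7000·47.1400 + 0.3000·83.6800] = 53.3046
Node u (S = 188.5): V_u = 1/1.09·[0.7000·0.0000 + 0.3000·12.9743] = 3.5709
Node d (S = 87): V_d = 1/1.09·[0.7000·12.9743 + 0.3000·53.3046] = 23.0031
Node 0 (S = 145): V_0 = 1/1.09·[0.7000·3.5709 + 0.3000·23.0031] = 8.6244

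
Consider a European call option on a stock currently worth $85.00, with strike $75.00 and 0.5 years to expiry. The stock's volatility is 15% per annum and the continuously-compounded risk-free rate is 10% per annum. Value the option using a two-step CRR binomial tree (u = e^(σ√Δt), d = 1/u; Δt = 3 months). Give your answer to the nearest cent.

CRR parameters: u = e^(σ√Δt) = e^(0.15·√0.25) = 1.0779, d = 1/u = 0.9277
Per-period rate: rΔt = 0.1·0.25 = 0.025, so R = e^0.025 = 1.0253
Risk-neutral probability p = (e^0.025 − 0.9277)/(1.0779 − 0.9277) = 0.0976/0.1501 = 0.6499
Terminal stock prices: S_uu = 98.76, S_ud = 85, S_dd = 73.16
Terminal payoffs (S − K): max(23.76, 0) = 23.76, max(10, 0) = 10, max(-1.84, 0) = 0
Node u (S = 91.62): V_u = e^(−0.025)·[0.6499·23.7559 + 0.3501·10.0000] = 18.4719
Node d (S = 78.86): V_d = e^(−0.025)·[0.6499·10.0000 + 0.3501·0.0000] = 6.3382
Node 0 (S = 85): V_0 = e^(−0.025)·[0.6499·18.4719 + 0.3501·6.3382] = 13.8723

$13.87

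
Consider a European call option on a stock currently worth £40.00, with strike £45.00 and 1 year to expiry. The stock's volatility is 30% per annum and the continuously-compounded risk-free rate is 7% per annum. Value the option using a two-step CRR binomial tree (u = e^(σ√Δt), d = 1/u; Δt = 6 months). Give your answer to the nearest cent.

£4.23

CRR parameters: u = e^(σ√Δt) = e^(0.3·√0.5) = 1.2363, d = 1/u = 0.8089
Per-period rate: rΔt = 0.07·0.5 = 0.035, so R = e^0.035 = 1.0356
Risk-neutral probability p = (e^0.035 − 0.8089)/(1.2363 − 0.8089) = 0.2268/0.4275 = 0.5305
Terminal stock prices: S_uu = 61.14, S_ud = 40, S_dd = 26.17
Terminal payoffs (S − K): max(16.14, 0) = 16.14, max(-5, 0) = 0, max(-18.83, 0) = 0
Node u (S = 49.45): V_u = e^(−0.035)·[0.5305·16.1386 + 0.4695·0.0000] = 8.2670
Node d (S = 32.35): V_d = e^(−0.035)·[0.5305·0.0000 + 0.4695·0.0000] = 0.0000
Node 0 (S = 40): V_0 = e^(−0.035)·[0.5305·8.2670 + 0.4695·0.0000] = 4.2348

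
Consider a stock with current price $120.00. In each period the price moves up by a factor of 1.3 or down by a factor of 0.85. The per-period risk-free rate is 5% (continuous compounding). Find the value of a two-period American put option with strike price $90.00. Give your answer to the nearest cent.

$0.91

Risk-neutral probability p = (e^0.05 − 0.85)/(1.3 − 0.85) = 0.2013/0.4500 = 0.4473
Terminal stock prices: S_uu = 202.8, S_ud = 132.6, S_dd = 86.7
Terminal payoffs (K − S): max(-112.8, 0) = 0, max(-42.6, 0) = 0, max(3.3, 0) = 3.3
Node u (S = 156): continuation = e^(−0.05)·[0.4473·0.0000 + 0.5527·0.0000] = 0.0000; exercise value = 0.0000 ≤ continuation, so V_u = 0.0000
Node d (S = 102): continuation = e^(−0.05)·[0.4473·0.0000 + 0.5527·3.3000] = 1.7351; exercise value = 0.0000 ≤ continuation, so V_d = 1.7351
Node 0 (S = 120): continuation = e^(−0.05)·[0.4473·0.0000 + 0.5527·1.7351] = 0.9122; exercise value = 0.0000 ≤ continuation, so V_0 = 0.9122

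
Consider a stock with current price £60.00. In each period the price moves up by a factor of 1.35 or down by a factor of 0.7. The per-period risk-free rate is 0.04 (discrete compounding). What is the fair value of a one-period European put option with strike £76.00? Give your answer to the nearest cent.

£15.59

Risk-neutral probability p = (1 + 0.04 − 0.7)/(1.35 − 0.7) = 0.3400/0.6500 = 0.5231
Terminal stock prices: S_u = 81, S_d = 42
Terminal payoffs (K − S): max(-5, 0) = 0, max(34, 0) = 34
Node 0 (S = 60): V_0 = 1/1.04·[0.5231·0.0000 + 0.4769·34.0000] = 15.5917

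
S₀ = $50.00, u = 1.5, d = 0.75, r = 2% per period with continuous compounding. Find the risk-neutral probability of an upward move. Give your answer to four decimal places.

Risk-neutral probability p = (e^0.02 − 0.75)/(1.5 − 0.75) = 0.2702/0.7500 = 0.3603

p = 0.3603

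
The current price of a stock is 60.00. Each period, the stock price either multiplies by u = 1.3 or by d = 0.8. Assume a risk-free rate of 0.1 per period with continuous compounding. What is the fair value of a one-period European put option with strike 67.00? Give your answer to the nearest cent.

Risk-neutral probability p = (e^0.1 − 0.8)/(1.3 − 0.8) = 0.3052/0.5000 = 0.6103
Terminal stock prices: S_u = 78, S_d = 48
Terminal payoffs (K − S): max(-11, 0) = 0, max(19, 0) = 19
Node 0 (S = 60): V_0 = e^(−0.1)·[0.6103·0.0000 + 0.3897·19.0000] = 6.6990

6.70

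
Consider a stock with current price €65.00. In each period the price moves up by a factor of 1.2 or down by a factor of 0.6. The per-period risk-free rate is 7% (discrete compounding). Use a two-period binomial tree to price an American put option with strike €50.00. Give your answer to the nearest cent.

Risk-neutral probability p = (1 + 0.07 − 0.6)/(1.2 − 0.6) = 0.4700/0.6000 = 0.7833
Terminal stock prices: S_uu = 93.6, S_ud = 46.8, S_dd = 23.4
Terminal payoffs (K − S): max(-43.6, 0) = 0, max(3.2, 0) = 3.2, max(26.6, 0) = 26.6
Node u (S = 78): continuation = 1/1.07·[0.7833·0.0000 + 0.2167·3.2000] = 0.6480; exercise value = 0.0000 ≤ continuation, so V_u = 0.6480
Node d (S = 39): continuation = 1/1.07·[0.7833·3.2000 + 0.2167·26.6000] = 7.7290; exercise value = 11.0000 > continuation, so V_d = 11.0000 (exercise)
Node 0 (S = 65): continuation = 1/1.07·[0.7833·0.6480 + 0.2167·11.0000] = 2.7018; exercise value = 0.0000 ≤ continuation, so V_0 = 2.7018

€2.70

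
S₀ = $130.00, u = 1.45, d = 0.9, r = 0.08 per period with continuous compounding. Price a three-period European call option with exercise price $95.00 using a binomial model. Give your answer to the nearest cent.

Risk-neutral probability p = (e^0.08 − 0.9)/(1.45 − 0.9) = 0.1833/0.5500 = 0.3332
Terminal stock prices: S_uuu = 396.3, S_uud = 246, S_udd = 152.7, S_ddd = 94.77
Terminal payoffs (S − K): max(301.3, 0) = 301.3, max(151, 0) = 151, max(57.69, 0) = 57.69, max(-0.23, 0) = 0
Node uu (S = 273.3): V_uu = e^(−0.08)·[0.3332·301.3212 + 0.6668·150.9925] = 185.6289
Node ud (S = 169.7): V_ud = e^(−0.08)·[0.3332·150.9925 + 0.6668·57.6850] = 81.9539
Node dd (S = 105.3): V_dd = e^(−0.08)·[0.3332·57.6850 + 0.6668·0.0000] = 17.7455
Node u (S = 188.5): V_u = e^(−0.08)·[0.3332·185.6289 + 0.6668·81.9539] = 107.5463
Node d (S = 117): V_d = e^(−0.08)·[0.3332·81.9539 + 0.6668·17.7455] = 36.1335
Node 0 (S = 130): V_0 = e^(−0.08)·[0.3332·107.5463 + 0.6668·36.1335] = 55.3240

$55.32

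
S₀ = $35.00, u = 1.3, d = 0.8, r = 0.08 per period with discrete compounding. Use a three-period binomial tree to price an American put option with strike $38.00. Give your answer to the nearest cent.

Risk-neutral probability p = (1 + 0.08 − 0.8)/(1.3 − 0.8) = 0.2800/0.5000 = 0.5600
Terminal stock prices: S_uuu = 76.89, S_uud = 47.32, S_udd = 29.12, S_ddd = 17.92
Terminal payoffs (K − S): max(-38.89, 0) = 0, max(-9.32, 0) = 0, max(8.88, 0) = 8.88, max(20.08, 0) = 20.08
Node uu (S = 59.15): continuation = 1/1.08·[0.5600·0.0000 + 0.4400·0.0000] = 0.0000; exercise value = 0.0000 ≤ continuation, so V_uu = 0.0000
Node ud (S = 36.4): continuation = 1/1.08·[0.5600·0.0000 + 0.4400·8.8800] = 3.6178; exercise value = 1.6000 ≤ continuation, so V_ud = 3.6178
Node dd (S = 22.4): continuation = 1/1.08·[0.5600·8.8800 + 0.4400·20.0800] = 12.7852; exercise value = 15.6000 > continuation, so V_dd = 15.6000 (exercise)
Node u (S = 45.5): continuation = 1/1.08·[0.5600·0.0000 + 0.4400·3.6178] = 1.4739; exercise value = 0.0000 ≤ continuation, so V_u = 1.4739
Node d (S = 28): continuation = 1/1.08·[0.5600·3.6178 + 0.4400·15.6000] = 8.2314; exercise value = 10.0000 > continuation, so V_d = 10.0000 (exercise)
Node 0 (S = 35): continuation = 1/1.08·[0.5600·1.4739 + 0.4400·10.0000] = 4.8383; exercise value = 3.0000 ≤ continuation, so V_0 = 4.8383

$4.84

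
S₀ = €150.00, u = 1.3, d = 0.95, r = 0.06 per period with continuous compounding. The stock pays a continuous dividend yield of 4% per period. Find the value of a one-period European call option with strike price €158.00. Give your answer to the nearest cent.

€6.99

Per-period risk-free factor R = e^0.06 = 1.0618; dividend-adjusted growth = e^(0.06−0.04) = 1.0202.
Risk-neutral probability p = (1.0202 − 0.95)/(1.3 − 0.95) = 0.0702/0.3500 = 0.2006
Terminal stock prices: S_u = 195, S_d = 142.5
Terminal payoffs (S − K): max(37, 0) = 37, max(-15.5, 0) = 0
Node 0 (S = 150): V_0 = e^(−0.06)·[0.2006·37.0000 + 0.7994·0.0000] = 6.9891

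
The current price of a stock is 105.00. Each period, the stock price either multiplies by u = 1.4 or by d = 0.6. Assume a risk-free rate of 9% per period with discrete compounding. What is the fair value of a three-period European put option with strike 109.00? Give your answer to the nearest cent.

15.83

Risk-neutral probability p = (1 + 0.09 − 0.6)/(1.4 − 0.6) = 0.4900/0.8000 = 0.6125
Terminal stock prices: S_uuu = 288.1, S_uud = 123.5, S_udd = 52.92, S_ddd = 22.68
Terminal payoffs (K − S): max(-179.1, 0) = 0, max(-14.48, 0) = 0, max(56.08, 0) = 56.08, max(86.32, 0) = 86.32
Node uu (S = 205.8): V_uu = 1/1.09·[0.6125·0.0000 + 0.3875·0.0000] = 0.0000
Node ud (S = 88.2): V_ud = 1/1.09·[0.6125·0.0000 + 0.3875·56.0800] = 19.9367
Node dd (S = 37.8): V_dd = 1/1.09·[0.6125·56.0800 + 0.3875·86.3200] = 62.2000
Node u (S = 147): V_u = 1/1.09·[0.6125·0.0000 + 0.3875·19.9367] = 7.0876
Node d (S = 63): V_d = 1/1.09·[0.6125·19.9367 + 0.3875·62.2000] = 33.3153
Node 0 (S = 105): V_0 = 1/1.09·[0.6125·7.0876 + 0.3875·33.3153] = 15.8265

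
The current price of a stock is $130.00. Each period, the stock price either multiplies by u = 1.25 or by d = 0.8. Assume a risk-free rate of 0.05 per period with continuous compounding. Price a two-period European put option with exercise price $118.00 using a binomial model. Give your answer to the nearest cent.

$6.14

Risk-neutral probability p = (e^0.05 − 0.8)/(1.25 − 0.8) = 0.2513/0.4500 = 0.5584
Terminal stock prices: S_uu = 203.1, S_ud = 130, S_dd = 83.2
Terminal payoffs (K − S): max(-85.12, 0) = 0, max(-12, 0) = 0, max(34.8, 0) = 34.8
Node u (S = 162.5): V_u = e^(−0.05)·[0.5584·0.0000 + 0.4416·0.0000] = 0.0000
Node d (S = 104): V_d = e^(−0.05)·[0.5584·0.0000 + 0.4416·34.8000] = 14.6188
Node 0 (S = 130): V_0 = e^(−0.05)·[0.5584·0.0000 + 0.4416·14.6188] = 6.1411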